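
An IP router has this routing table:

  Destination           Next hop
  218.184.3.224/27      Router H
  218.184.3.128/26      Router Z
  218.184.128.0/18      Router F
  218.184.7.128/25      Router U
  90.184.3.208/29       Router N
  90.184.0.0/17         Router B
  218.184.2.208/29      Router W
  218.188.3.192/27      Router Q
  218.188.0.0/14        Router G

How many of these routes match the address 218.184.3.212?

No listed prefix contains 218.184.3.212.
Total matching entries: 0.

0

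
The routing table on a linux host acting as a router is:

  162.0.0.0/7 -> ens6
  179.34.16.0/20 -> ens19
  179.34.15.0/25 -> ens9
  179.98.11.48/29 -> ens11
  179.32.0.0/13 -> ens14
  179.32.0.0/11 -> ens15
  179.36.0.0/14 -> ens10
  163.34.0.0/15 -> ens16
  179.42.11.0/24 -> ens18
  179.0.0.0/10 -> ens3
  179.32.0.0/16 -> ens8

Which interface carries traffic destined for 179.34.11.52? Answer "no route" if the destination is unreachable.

Routes whose prefix contains 179.34.11.52:
  179.0.0.0/10 (179.0.0.0 - 179.63.255.255) -> ens3
  179.32.0.0/11 (179.32.0.0 - 179.63.255.255) -> ens15
  179.32.0.0/13 (179.32.0.0 - 179.39.255.255) -> ens14
More-specific entries that do NOT match:
  179.98.11.48/29 (179.98.11.48 - 179.98.11.55) does not contain 179.34.11.52
  179.34.15.0/25 (179.34.15.0 - 179.34.15.127) does not contain 179.34.11.52
  179.42.11.0/24 (179.42.11.0 - 179.42.11.255) does not contain 179.34.11.52
  179.34.16.0/20 (179.34.16.0 - 179.34.31.255) does not contain 179.34.11.52
  179.32.0.0/16 (179.32.0.0 - 179.32.255.255) does not contain 179.34.11.52
  163.34.0.0/15 (163.34.0.0 - 163.35.255.255) does not contain 179.34.11.52
  179.36.0.0/14 (179.36.0.0 - 179.39.255.255) does not contain 179.34.11.52
Longest matching prefix is /13 -> interface ens14.

ens14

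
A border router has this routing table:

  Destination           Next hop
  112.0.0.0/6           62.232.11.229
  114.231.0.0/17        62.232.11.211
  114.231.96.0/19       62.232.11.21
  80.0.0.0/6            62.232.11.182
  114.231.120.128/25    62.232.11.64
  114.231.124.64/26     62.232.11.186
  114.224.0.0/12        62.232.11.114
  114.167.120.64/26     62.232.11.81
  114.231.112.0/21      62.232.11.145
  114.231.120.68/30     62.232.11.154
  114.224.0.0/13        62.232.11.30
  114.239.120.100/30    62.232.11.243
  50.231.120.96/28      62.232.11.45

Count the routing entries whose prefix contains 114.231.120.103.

Prefixes containing 114.231.120.103:
  112.0.0.0/6 (112.0.0.0 - 115.255.255.255)
  114.224.0.0/12 (114.224.0.0 - 114.239.255.255)
  114.224.0.0/13 (114.224.0.0 - 114.231.255.255)
  114.231.0.0/17 (114.231.0.0 - 114.231.127.255)
  114.231.96.0/19 (114.231.96.0 - 114.231.127.255)
Total matching entries: 5.

5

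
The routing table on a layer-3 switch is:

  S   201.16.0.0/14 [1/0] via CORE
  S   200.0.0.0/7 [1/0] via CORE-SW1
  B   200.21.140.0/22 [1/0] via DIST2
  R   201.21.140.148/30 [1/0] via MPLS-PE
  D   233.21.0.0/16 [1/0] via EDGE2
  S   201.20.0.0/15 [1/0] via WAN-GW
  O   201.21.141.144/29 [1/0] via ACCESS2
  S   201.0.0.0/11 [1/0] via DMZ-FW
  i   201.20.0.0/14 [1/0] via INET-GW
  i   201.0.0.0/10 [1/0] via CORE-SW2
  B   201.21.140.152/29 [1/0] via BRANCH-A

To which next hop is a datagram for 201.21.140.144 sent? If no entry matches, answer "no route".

WAN-GW

Routes whose prefix contains 201.21.140.144:
  200.0.0.0/7 (200.0.0.0 - 201.255.255.255) -> CORE-SW1
  201.0.0.0/10 (201.0.0.0 - 201.63.255.255) -> CORE-SW2
  201.0.0.0/11 (201.0.0.0 - 201.31.255.255) -> DMZ-FW
  201.20.0.0/14 (201.20.0.0 - 201.23.255.255) -> INET-GW
  201.20.0.0/15 (201.20.0.0 - 201.21.255.255) -> WAN-GW
More-specific entries that do NOT match:
  201.21.140.148/30 (201.21.140.148 - 201.21.140.151) does not contain 201.21.140.144
  201.21.141.144/29 (201.21.141.144 - 201.21.141.151) does not contain 201.21.140.144
  201.21.140.152/29 (201.21.140.152 - 201.21.140.159) does not contain 201.21.140.144
  200.21.140.0/22 (200.21.140.0 - 200.21.143.255) does not contain 201.21.140.144
  233.21.0.0/16 (233.21.0.0 - 233.21.255.255) does not contain 201.21.140.144
Longest matching prefix is /15 -> next hop WAN-GW.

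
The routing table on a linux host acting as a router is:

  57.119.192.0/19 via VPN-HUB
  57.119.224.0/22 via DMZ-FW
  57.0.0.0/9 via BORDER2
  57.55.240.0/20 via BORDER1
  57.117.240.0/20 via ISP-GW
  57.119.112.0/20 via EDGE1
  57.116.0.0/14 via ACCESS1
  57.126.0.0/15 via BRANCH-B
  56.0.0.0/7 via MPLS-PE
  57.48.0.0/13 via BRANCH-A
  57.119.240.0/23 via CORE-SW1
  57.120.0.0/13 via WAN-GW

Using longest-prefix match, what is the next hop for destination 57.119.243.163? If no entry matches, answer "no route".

Routes whose prefix contains 57.119.243.163:
  56.0.0.0/7 (56.0.0.0 - 57.255.255.255) -> MPLS-PE
  57.0.0.0/9 (57.0.0.0 - 57.127.255.255) -> BORDER2
  57.116.0.0/14 (57.116.0.0 - 57.119.255.255) -> ACCESS1
More-specific entries that do NOT match:
  57.119.240.0/23 (57.119.240.0 - 57.119.241.255) does not contain 57.119.243.163
  57.119.224.0/22 (57.119.224.0 - 57.119.227.255) does not contain 57.119.243.163
  57.55.240.0/20 (57.55.240.0 - 57.55.255.255) does not contain 57.119.243.163
  57.117.240.0/20 (57.117.240.0 - 57.117.255.255) does not contain 57.119.243.163
  57.119.112.0/20 (57.119.112.0 - 57.119.127.255) does not contain 57.119.243.163
  57.119.192.0/19 (57.119.192.0 - 57.119.223.255) does not contain 57.119.243.163
  57.126.0.0/15 (57.126.0.0 - 57.127.255.255) does not contain 57.119.243.163
Longest matching prefix is /14 -> next hop ACCESS1.

ACCESS1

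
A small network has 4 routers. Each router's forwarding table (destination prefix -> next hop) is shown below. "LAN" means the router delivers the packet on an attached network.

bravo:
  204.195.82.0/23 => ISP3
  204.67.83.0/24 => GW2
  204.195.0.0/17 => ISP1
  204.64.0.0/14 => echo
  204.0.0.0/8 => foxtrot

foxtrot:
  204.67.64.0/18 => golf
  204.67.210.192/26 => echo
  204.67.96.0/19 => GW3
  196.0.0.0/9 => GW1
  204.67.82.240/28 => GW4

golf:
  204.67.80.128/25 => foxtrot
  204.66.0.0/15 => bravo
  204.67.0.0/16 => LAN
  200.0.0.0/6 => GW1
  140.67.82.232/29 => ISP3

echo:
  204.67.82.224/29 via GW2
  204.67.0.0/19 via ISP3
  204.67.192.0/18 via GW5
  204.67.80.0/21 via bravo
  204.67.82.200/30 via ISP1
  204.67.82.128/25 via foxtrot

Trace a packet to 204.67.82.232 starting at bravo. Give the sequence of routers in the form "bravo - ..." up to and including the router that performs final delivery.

bravo - echo - foxtrot - golf

At bravo: longest match for 204.67.82.232 is 204.64.0.0/14 -> echo
At echo: longest match for 204.67.82.232 is 204.67.82.128/25 -> foxtrot
At foxtrot: longest match for 204.67.82.232 is 204.67.64.0/18 -> golf
At golf: longest match for 204.67.82.232 is 204.67.0.0/16 -> LAN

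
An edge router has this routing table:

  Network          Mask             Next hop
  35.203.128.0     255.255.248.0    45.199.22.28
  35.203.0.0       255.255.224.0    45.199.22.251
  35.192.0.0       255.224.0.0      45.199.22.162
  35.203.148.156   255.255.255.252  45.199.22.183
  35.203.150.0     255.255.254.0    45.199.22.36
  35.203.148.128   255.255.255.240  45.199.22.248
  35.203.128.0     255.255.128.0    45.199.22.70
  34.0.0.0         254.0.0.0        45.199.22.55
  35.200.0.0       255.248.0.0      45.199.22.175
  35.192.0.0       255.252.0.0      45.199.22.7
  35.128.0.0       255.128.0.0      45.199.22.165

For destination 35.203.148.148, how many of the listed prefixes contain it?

Prefixes containing 35.203.148.148:
  34.0.0.0/7 (34.0.0.0 - 35.255.255.255)
  35.128.0.0/9 (35.128.0.0 - 35.255.255.255)
  35.192.0.0/11 (35.192.0.0 - 35.223.255.255)
  35.200.0.0/13 (35.200.0.0 - 35.207.255.255)
  35.203.128.0/17 (35.203.128.0 - 35.203.255.255)
Total matching entries: 5.

5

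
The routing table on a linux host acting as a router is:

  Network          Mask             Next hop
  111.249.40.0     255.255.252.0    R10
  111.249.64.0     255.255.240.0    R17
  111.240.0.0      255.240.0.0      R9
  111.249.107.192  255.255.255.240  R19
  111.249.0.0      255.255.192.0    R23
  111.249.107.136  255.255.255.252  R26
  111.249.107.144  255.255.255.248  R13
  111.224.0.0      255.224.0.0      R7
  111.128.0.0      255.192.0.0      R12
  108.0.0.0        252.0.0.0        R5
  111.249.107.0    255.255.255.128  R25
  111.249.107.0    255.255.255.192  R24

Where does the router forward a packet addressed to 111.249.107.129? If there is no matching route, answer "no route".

Routes whose prefix contains 111.249.107.129:
  108.0.0.0/6 (108.0.0.0 - 111.255.255.255) -> R5
  111.224.0.0/11 (111.224.0.0 - 111.255.255.255) -> R7
  111.240.0.0/12 (111.240.0.0 - 111.255.255.255) -> R9
More-specific entries that do NOT match:
  111.249.107.136/30 (111.249.107.136 - 111.249.107.139) does not contain 111.249.107.129
  111.249.107.144/29 (111.249.107.144 - 111.249.107.151) does not contain 111.249.107.129
  111.249.107.192/28 (111.249.107.192 - 111.249.107.207) does not contain 111.249.107.129
  111.249.107.0/26 (111.249.107.0 - 111.249.107.63) does not contain 111.249.107.129
  111.249.107.0/25 (111.249.107.0 - 111.249.107.127) does not contain 111.249.107.129
  111.249.40.0/22 (111.249.40.0 - 111.249.43.255) does not contain 111.249.107.129
  111.249.64.0/20 (111.249.64.0 - 111.249.79.255) does not contain 111.249.107.129
  111.249.0.0/18 (111.249.0.0 - 111.249.63.255) does not contain 111.249.107.129
Longest matching prefix is /12 -> next hop R9.

R9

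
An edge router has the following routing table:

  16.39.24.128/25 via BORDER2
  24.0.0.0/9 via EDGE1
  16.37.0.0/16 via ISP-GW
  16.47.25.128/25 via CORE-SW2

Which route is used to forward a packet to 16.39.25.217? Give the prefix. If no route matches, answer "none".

16.39.25.217 is outside every listed prefix and there is no default route.

none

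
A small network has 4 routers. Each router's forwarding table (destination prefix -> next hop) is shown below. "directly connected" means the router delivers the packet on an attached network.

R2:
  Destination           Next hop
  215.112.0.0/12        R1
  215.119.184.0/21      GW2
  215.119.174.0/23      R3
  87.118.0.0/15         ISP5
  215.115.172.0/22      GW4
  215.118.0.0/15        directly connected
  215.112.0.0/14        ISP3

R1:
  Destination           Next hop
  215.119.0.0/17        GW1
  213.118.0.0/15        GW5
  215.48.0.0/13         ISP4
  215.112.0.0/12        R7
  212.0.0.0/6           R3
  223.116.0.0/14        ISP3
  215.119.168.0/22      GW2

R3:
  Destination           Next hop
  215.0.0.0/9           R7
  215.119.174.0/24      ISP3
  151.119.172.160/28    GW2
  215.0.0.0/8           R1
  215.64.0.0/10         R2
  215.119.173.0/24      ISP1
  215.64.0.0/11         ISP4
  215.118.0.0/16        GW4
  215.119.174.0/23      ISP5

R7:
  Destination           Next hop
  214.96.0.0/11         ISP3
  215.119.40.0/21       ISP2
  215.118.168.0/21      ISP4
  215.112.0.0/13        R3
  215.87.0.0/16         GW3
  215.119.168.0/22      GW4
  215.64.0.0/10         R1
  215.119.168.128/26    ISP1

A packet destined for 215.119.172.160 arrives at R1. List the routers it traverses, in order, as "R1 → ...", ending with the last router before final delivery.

At R1: longest match for 215.119.172.160 is 215.112.0.0/12 -> R7
At R7: longest match for 215.119.172.160 is 215.112.0.0/13 -> R3
At R3: longest match for 215.119.172.160 is 215.64.0.0/10 -> R2
At R2: longest match for 215.119.172.160 is 215.118.0.0/15 -> directly connected

R1 → R7 → R3 → R2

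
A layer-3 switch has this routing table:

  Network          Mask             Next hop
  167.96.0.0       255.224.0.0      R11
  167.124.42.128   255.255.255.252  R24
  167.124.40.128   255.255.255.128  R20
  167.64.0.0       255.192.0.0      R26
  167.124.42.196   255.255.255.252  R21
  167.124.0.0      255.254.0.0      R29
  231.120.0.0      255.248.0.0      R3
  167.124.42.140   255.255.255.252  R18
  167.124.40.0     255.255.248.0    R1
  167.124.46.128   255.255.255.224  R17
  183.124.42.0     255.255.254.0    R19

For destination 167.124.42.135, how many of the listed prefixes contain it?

4

Prefixes containing 167.124.42.135:
  167.64.0.0/10 (167.64.0.0 - 167.127.255.255)
  167.96.0.0/11 (167.96.0.0 - 167.127.255.255)
  167.124.0.0/15 (167.124.0.0 - 167.125.255.255)
  167.124.40.0/21 (167.124.40.0 - 167.124.47.255)
Total matching entries: 4.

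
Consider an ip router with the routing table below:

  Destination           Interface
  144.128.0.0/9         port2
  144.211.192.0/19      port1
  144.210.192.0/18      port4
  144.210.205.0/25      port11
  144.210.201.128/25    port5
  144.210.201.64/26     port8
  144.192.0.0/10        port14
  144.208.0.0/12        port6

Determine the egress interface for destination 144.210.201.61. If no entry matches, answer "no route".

Routes whose prefix contains 144.210.201.61:
  144.128.0.0/9 (144.128.0.0 - 144.255.255.255) -> port2
  144.192.0.0/10 (144.192.0.0 - 144.255.255.255) -> port14
  144.208.0.0/12 (144.208.0.0 - 144.223.255.255) -> port6
  144.210.192.0/18 (144.210.192.0 - 144.210.255.255) -> port4
More-specific entries that do NOT match:
  144.210.201.64/26 (144.210.201.64 - 144.210.201.127) does not contain 144.210.201.61
  144.210.205.0/25 (144.210.205.0 - 144.210.205.127) does not contain 144.210.201.61
  144.210.201.128/25 (144.210.201.128 - 144.210.201.255) does not contain 144.210.201.61
  144.211.192.0/19 (144.211.192.0 - 144.211.223.255) does not contain 144.210.201.61
Longest matching prefix is /18 -> interface port4.

port4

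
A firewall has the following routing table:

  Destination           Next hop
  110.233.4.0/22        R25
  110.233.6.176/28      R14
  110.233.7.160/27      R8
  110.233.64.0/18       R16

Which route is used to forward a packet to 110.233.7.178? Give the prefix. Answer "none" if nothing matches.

110.233.7.160/27

Entries matching 110.233.7.178:
  110.233.4.0/22 (110.233.4.0 - 110.233.7.255)
  110.233.7.160/27 (110.233.7.160 - 110.233.7.191)
Most specific is 110.233.7.160/27.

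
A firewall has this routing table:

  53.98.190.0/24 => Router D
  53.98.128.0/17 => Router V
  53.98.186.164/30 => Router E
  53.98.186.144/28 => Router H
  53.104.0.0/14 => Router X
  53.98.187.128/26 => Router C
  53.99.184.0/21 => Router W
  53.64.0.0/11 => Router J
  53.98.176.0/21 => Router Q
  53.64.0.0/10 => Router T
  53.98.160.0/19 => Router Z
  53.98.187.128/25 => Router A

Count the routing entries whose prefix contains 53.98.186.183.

3

Prefixes containing 53.98.186.183:
  53.64.0.0/10 (53.64.0.0 - 53.127.255.255)
  53.98.128.0/17 (53.98.128.0 - 53.98.255.255)
  53.98.160.0/19 (53.98.160.0 - 53.98.191.255)
Total matching entries: 3.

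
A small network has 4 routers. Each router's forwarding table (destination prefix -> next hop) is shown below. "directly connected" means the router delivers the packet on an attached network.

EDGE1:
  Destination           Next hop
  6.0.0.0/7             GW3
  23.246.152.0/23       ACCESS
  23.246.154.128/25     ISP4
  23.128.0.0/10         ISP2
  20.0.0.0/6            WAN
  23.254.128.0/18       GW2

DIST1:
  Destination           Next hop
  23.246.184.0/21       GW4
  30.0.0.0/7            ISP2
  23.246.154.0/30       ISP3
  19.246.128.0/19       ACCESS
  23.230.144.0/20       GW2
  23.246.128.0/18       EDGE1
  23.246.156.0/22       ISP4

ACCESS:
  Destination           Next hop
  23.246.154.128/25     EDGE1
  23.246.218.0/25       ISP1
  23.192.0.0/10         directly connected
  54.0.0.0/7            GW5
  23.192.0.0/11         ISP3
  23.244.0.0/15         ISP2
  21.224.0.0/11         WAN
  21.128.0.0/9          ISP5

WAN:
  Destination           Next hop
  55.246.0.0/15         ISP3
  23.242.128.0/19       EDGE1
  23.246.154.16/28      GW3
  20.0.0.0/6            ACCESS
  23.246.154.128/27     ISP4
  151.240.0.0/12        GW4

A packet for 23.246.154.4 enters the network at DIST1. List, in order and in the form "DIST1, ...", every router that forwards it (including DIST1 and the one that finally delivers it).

At DIST1: longest match for 23.246.154.4 is 23.246.128.0/18 -> EDGE1
At EDGE1: longest match for 23.246.154.4 is 20.0.0.0/6 -> WAN
At WAN: longest match for 23.246.154.4 is 20.0.0.0/6 -> ACCESS
At ACCESS: longest match for 23.246.154.4 is 23.192.0.0/10 -> directly connected

DIST1, EDGE1, WAN, ACCESS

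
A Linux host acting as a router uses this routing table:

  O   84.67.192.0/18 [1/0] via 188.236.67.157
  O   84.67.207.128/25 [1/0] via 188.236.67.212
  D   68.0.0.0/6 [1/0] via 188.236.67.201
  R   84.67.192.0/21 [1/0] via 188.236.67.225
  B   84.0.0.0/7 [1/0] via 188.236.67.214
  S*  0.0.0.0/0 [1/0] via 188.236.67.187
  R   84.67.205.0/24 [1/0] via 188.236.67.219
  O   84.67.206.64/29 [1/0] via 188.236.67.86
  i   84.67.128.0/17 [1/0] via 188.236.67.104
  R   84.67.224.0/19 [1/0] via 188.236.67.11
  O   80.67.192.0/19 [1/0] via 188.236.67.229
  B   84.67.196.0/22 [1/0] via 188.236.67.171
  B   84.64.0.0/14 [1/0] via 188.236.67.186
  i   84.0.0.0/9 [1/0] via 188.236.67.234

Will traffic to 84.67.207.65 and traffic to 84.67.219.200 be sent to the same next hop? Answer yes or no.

84.67.207.65: longest match 84.67.192.0/18 -> 188.236.67.157
84.67.219.200: longest match 84.67.192.0/18 -> 188.236.67.157

yes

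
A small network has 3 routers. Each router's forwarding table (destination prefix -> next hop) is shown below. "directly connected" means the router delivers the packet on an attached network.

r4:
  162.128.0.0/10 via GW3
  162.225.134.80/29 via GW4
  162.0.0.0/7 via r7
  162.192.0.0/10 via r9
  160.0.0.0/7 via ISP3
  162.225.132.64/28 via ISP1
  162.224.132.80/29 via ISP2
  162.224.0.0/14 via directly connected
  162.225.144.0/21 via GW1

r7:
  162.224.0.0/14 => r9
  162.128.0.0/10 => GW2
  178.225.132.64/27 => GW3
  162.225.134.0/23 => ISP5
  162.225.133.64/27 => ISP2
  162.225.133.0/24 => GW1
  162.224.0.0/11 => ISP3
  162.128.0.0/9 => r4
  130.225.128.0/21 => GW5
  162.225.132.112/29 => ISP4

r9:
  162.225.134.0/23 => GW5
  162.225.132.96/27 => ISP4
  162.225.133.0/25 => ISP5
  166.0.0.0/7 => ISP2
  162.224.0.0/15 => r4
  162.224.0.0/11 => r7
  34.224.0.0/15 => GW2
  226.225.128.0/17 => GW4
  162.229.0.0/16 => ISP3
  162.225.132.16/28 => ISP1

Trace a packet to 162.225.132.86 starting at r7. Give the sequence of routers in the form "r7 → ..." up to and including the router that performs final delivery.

r7 → r9 → r4

At r7: longest match for 162.225.132.86 is 162.224.0.0/14 -> r9
At r9: longest match for 162.225.132.86 is 162.224.0.0/15 -> r4
At r4: longest match for 162.225.132.86 is 162.224.0.0/14 -> directly connected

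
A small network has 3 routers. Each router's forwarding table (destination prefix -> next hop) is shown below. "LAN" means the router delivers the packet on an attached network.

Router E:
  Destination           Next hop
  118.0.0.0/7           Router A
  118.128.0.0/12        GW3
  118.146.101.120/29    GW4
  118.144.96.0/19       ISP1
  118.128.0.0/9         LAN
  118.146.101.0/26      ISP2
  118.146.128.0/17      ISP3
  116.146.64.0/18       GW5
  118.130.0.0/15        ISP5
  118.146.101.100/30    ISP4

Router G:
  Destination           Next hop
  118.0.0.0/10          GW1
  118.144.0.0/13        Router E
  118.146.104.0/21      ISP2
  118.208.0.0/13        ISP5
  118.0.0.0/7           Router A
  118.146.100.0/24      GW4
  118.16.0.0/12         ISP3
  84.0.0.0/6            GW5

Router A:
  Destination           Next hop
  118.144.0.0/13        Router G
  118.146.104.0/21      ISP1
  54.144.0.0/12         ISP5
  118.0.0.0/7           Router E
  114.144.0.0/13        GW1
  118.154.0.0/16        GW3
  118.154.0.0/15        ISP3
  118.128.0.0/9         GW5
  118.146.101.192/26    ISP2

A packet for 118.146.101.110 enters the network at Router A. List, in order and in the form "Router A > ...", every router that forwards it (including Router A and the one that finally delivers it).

Router A > Router G > Router E

At Router A: longest match for 118.146.101.110 is 118.144.0.0/13 -> Router G
At Router G: longest match for 118.146.101.110 is 118.144.0.0/13 -> Router E
At Router E: longest match for 118.146.101.110 is 118.128.0.0/9 -> LAN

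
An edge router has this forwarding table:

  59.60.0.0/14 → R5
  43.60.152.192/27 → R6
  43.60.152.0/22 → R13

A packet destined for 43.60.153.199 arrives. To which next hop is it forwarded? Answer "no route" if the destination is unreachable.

R13

Routes whose prefix contains 43.60.153.199:
  43.60.152.0/22 (43.60.152.0 - 43.60.155.255) -> R13
More-specific entries that do NOT match:
  43.60.152.192/27 (43.60.152.192 - 43.60.152.223) does not contain 43.60.153.199
Longest matching prefix is /22 -> next hop R13.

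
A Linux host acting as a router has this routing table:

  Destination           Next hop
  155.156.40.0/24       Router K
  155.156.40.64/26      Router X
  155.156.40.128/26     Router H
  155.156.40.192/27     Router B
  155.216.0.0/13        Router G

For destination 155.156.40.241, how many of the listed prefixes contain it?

Prefixes containing 155.156.40.241:
  155.156.40.0/24 (155.156.40.0 - 155.156.40.255)
Total matching entries: 1.

1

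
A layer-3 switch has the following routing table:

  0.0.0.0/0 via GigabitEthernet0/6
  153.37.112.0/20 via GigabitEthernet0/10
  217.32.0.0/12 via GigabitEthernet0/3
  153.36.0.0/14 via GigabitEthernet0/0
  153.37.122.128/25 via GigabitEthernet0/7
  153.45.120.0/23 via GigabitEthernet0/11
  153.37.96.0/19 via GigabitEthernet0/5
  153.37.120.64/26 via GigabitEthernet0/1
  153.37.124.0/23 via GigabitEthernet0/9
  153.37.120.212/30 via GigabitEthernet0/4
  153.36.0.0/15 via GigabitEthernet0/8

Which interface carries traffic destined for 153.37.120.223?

Routes whose prefix contains 153.37.120.223:
  0.0.0.0/0 (default, matches everything) -> GigabitEthernet0/6
  153.36.0.0/14 (153.36.0.0 - 153.39.255.255) -> GigabitEthernet0/0
  153.36.0.0/15 (153.36.0.0 - 153.37.255.255) -> GigabitEthernet0/8
  153.37.96.0/19 (153.37.96.0 - 153.37.127.255) -> GigabitEthernet0/5
  153.37.112.0/20 (153.37.112.0 - 153.37.127.255) -> GigabitEthernet0/10
More-specific entries that do NOT match:
  153.37.120.212/30 (153.37.120.212 - 153.37.120.215) does not contain 153.37.120.223
  153.37.120.64/26 (153.37.120.64 - 153.37.120.127) does not contain 153.37.120.223
  153.37.122.128/25 (153.37.122.128 - 153.37.122.255) does not contain 153.37.120.223
  153.45.120.0/23 (153.45.120.0 - 153.45.121.255) does not contain 153.37.120.223
  153.37.124.0/23 (153.37.124.0 - 153.37.125.255) does not contain 153.37.120.223
Longest matching prefix is /20 -> interface GigabitEthernet0/10.

GigabitEthernet0/10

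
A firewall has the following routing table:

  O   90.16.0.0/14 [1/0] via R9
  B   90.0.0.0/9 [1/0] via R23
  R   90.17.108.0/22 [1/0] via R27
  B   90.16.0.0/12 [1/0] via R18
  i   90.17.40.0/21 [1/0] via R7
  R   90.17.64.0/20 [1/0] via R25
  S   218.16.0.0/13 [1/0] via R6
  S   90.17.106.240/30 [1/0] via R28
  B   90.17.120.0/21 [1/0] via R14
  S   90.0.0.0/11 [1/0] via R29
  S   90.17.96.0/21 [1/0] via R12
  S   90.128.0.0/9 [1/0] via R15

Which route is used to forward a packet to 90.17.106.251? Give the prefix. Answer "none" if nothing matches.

90.16.0.0/14

Entries matching 90.17.106.251:
  90.0.0.0/9 (90.0.0.0 - 90.127.255.255)
  90.0.0.0/11 (90.0.0.0 - 90.31.255.255)
  90.16.0.0/12 (90.16.0.0 - 90.31.255.255)
  90.16.0.0/14 (90.16.0.0 - 90.19.255.255)
Most specific is 90.16.0.0/14.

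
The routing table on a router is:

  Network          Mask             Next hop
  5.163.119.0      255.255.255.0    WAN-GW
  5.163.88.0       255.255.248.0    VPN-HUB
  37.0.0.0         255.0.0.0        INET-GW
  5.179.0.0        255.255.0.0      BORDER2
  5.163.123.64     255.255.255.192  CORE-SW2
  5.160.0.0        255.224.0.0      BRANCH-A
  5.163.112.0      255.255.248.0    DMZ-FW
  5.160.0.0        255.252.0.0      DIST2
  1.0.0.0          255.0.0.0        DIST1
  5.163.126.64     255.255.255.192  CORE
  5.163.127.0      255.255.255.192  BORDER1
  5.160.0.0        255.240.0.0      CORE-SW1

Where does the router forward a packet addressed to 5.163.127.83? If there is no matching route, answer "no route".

DIST2

Routes whose prefix contains 5.163.127.83:
  5.160.0.0/11 (5.160.0.0 - 5.191.255.255) -> BRANCH-A
  5.160.0.0/12 (5.160.0.0 - 5.175.255.255) -> CORE-SW1
  5.160.0.0/14 (5.160.0.0 - 5.163.255.255) -> DIST2
More-specific entries that do NOT match:
  5.163.123.64/26 (5.163.123.64 - 5.163.123.127) does not contain 5.163.127.83
  5.163.126.64/26 (5.163.126.64 - 5.163.126.127) does not contain 5.163.127.83
  5.163.127.0/26 (5.163.127.0 - 5.163.127.63) does not contain 5.163.127.83
  5.163.119.0/24 (5.163.119.0 - 5.163.119.255) does not contain 5.163.127.83
  5.163.88.0/21 (5.163.88.0 - 5.163.95.255) does not contain 5.163.127.83
  5.163.112.0/21 (5.163.112.0 - 5.163.119.255) does not contain 5.163.127.83
  5.179.0.0/16 (5.179.0.0 - 5.179.255.255) does not contain 5.163.127.83
Longest matching prefix is /14 -> next hop DIST2.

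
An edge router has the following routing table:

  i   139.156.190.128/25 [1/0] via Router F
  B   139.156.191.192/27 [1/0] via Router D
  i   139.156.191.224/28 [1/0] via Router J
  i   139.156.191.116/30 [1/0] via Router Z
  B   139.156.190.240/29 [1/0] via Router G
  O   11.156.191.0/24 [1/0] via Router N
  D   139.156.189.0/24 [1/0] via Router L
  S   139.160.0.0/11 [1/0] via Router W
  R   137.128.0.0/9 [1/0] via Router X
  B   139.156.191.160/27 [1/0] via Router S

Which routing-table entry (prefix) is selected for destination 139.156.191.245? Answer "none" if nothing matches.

139.156.191.245 is outside every listed prefix and there is no default route.

none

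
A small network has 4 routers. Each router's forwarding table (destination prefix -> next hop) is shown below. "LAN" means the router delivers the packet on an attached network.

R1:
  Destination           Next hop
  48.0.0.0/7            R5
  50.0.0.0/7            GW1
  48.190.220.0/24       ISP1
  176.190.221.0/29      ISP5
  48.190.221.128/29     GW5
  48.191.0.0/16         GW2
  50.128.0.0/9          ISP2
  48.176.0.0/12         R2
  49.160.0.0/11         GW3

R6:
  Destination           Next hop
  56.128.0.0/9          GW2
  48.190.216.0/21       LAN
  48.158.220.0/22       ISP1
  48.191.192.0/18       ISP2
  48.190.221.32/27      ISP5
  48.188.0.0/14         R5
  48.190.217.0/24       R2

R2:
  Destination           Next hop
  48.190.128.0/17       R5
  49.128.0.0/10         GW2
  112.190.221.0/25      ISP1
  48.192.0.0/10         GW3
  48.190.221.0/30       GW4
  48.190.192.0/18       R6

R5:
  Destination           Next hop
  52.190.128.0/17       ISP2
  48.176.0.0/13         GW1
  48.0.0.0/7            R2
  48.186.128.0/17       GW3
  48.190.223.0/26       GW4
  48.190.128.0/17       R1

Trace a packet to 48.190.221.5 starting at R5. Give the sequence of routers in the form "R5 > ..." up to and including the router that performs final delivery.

R5 > R1 > R2 > R6

At R5: longest match for 48.190.221.5 is 48.190.128.0/17 -> R1
At R1: longest match for 48.190.221.5 is 48.176.0.0/12 -> R2
At R2: longest match for 48.190.221.5 is 48.190.192.0/18 -> R6
At R6: longest match for 48.190.221.5 is 48.190.216.0/21 -> LAN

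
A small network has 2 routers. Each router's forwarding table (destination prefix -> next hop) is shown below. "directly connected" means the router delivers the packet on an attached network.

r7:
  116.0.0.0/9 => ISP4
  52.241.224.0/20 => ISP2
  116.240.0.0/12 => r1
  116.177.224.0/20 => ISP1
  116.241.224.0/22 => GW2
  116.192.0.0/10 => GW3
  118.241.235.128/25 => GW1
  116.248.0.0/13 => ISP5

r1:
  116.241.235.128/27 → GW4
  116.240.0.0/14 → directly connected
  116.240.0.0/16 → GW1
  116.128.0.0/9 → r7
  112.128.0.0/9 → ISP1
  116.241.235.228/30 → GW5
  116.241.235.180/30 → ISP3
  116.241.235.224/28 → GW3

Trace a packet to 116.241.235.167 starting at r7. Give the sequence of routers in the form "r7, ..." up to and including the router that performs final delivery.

At r7: longest match for 116.241.235.167 is 116.240.0.0/12 -> r1
At r1: longest match for 116.241.235.167 is 116.240.0.0/14 -> directly connected

r7, r1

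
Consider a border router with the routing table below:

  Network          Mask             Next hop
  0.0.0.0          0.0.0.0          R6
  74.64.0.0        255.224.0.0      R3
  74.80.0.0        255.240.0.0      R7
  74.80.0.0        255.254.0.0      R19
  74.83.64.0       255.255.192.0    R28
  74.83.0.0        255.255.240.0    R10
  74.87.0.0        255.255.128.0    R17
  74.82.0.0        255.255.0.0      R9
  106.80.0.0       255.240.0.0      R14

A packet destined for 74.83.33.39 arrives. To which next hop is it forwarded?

R7

Routes whose prefix contains 74.83.33.39:
  0.0.0.0/0 (default, matches everything) -> R6
  74.64.0.0/11 (74.64.0.0 - 74.95.255.255) -> R3
  74.80.0.0/12 (74.80.0.0 - 74.95.255.255) -> R7
More-specific entries that do NOT match:
  74.83.0.0/20 (74.83.0.0 - 74.83.15.255) does not contain 74.83.33.39
  74.83.64.0/18 (74.83.64.0 - 74.83.127.255) does not contain 74.83.33.39
  74.87.0.0/17 (74.87.0.0 - 74.87.127.255) does not contain 74.83.33.39
  74.82.0.0/16 (74.82.0.0 - 74.82.255.255) does not contain 74.83.33.39
  74.80.0.0/15 (74.80.0.0 - 74.81.255.255) does not contain 74.83.33.39
Longest matching prefix is /12 -> next hop R7.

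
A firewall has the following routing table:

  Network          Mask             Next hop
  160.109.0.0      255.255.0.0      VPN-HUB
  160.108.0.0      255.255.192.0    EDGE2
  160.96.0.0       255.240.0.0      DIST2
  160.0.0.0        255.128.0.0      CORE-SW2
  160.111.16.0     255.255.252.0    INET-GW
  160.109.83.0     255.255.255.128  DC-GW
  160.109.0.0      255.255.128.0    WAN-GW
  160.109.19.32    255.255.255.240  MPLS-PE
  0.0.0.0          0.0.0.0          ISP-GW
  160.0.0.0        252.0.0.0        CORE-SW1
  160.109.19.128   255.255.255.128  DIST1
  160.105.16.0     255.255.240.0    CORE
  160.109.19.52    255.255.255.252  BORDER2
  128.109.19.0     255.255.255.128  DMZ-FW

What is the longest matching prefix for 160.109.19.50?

Entries matching 160.109.19.50:
  0.0.0.0/0 (default, matches everything)
  160.0.0.0/6 (160.0.0.0 - 163.255.255.255)
  160.0.0.0/9 (160.0.0.0 - 160.127.255.255)
  160.96.0.0/12 (160.96.0.0 - 160.111.255.255)
  160.109.0.0/16 (160.109.0.0 - 160.109.255.255)
  160.109.0.0/17 (160.109.0.0 - 160.109.127.255)
Most specific is 160.109.0.0/17.

160.109.0.0/17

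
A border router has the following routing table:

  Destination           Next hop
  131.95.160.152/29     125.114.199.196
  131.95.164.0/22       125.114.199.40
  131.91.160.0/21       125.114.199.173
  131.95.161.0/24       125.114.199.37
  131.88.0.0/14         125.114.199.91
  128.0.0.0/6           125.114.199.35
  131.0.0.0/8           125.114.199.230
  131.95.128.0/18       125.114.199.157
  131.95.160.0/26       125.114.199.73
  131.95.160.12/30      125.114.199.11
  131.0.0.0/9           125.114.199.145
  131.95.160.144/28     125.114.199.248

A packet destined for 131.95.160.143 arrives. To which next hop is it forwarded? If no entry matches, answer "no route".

Routes whose prefix contains 131.95.160.143:
  128.0.0.0/6 (128.0.0.0 - 131.255.255.255) -> 125.114.199.35
  131.0.0.0/8 (131.0.0.0 - 131.255.255.255) -> 125.114.199.230
  131.0.0.0/9 (131.0.0.0 - 131.127.255.255) -> 125.114.199.145
  131.95.128.0/18 (131.95.128.0 - 131.95.191.255) -> 125.114.199.157
More-specific entries that do NOT match:
  131.95.160.12/30 (131.95.160.12 - 131.95.160.15) does not contain 131.95.160.143
  131.95.160.152/29 (131.95.160.152 - 131.95.160.159) does not contain 131.95.160.143
  131.95.160.144/28 (131.95.160.144 - 131.95.160.159) does not contain 131.95.160.143
  131.95.160.0/26 (131.95.160.0 - 131.95.160.63) does not contain 131.95.160.143
  131.95.161.0/24 (131.95.161.0 - 131.95.161.255) does not contain 131.95.160.143
  131.95.164.0/22 (131.95.164.0 - 131.95.167.255) does not contain 131.95.160.143
  131.91.160.0/21 (131.91.160.0 - 131.91.167.255) does not contain 131.95.160.143
Longest matching prefix is /18 -> next hop 125.114.199.157.

125.114.199.157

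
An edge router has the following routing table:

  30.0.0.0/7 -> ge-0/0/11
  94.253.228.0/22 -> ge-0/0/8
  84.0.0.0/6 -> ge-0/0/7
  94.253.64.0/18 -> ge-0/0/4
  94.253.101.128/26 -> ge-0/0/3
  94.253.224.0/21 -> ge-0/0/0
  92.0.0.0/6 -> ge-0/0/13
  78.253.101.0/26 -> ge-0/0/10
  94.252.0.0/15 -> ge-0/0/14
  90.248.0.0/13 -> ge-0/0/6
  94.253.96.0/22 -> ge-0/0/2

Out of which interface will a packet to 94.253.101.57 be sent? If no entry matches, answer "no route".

Routes whose prefix contains 94.253.101.57:
  92.0.0.0/6 (92.0.0.0 - 95.255.255.255) -> ge-0/0/13
  94.252.0.0/15 (94.252.0.0 - 94.253.255.255) -> ge-0/0/14
  94.253.64.0/18 (94.253.64.0 - 94.253.127.255) -> ge-0/0/4
More-specific entries that do NOT match:
  94.253.101.128/26 (94.253.101.128 - 94.253.101.191) does not contain 94.253.101.57
  78.253.101.0/26 (78.253.101.0 - 78.253.101.63) does not contain 94.253.101.57
  94.253.228.0/22 (94.253.228.0 - 94.253.231.255) does not contain 94.253.101.57
  94.253.96.0/22 (94.253.96.0 - 94.253.99.255) does not contain 94.253.101.57
  94.253.224.0/21 (94.253.224.0 - 94.253.231.255) does not contain 94.253.101.57
Longest matching prefix is /18 -> interface ge-0/0/4.

ge-0/0/4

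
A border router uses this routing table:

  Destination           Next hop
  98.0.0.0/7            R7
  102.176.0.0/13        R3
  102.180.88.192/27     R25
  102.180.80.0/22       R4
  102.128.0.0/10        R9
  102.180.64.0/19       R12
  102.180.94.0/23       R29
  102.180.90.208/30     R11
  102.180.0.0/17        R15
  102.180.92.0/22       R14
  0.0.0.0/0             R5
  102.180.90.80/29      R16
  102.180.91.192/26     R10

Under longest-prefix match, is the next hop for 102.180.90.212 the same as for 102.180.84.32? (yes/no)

yes

102.180.90.212: longest match 102.180.64.0/19 -> R12
102.180.84.32: longest match 102.180.64.0/19 -> R12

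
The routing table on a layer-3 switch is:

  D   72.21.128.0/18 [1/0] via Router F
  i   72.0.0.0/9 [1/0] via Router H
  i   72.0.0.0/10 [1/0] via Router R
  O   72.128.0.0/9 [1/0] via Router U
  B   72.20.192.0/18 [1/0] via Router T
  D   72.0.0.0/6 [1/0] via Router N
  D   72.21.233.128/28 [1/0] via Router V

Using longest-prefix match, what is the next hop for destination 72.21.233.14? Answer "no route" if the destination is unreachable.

Routes whose prefix contains 72.21.233.14:
  72.0.0.0/6 (72.0.0.0 - 75.255.255.255) -> Router N
  72.0.0.0/9 (72.0.0.0 - 72.127.255.255) -> Router H
  72.0.0.0/10 (72.0.0.0 - 72.63.255.255) -> Router R
More-specific entries that do NOT match:
  72.21.233.128/28 (72.21.233.128 - 72.21.233.143) does not contain 72.21.233.14
  72.21.128.0/18 (72.21.128.0 - 72.21.191.255) does not contain 72.21.233.14
  72.20.192.0/18 (72.20.192.0 - 72.20.255.255) does not contain 72.21.233.14
Longest matching prefix is /10 -> next hop Router R.

Router R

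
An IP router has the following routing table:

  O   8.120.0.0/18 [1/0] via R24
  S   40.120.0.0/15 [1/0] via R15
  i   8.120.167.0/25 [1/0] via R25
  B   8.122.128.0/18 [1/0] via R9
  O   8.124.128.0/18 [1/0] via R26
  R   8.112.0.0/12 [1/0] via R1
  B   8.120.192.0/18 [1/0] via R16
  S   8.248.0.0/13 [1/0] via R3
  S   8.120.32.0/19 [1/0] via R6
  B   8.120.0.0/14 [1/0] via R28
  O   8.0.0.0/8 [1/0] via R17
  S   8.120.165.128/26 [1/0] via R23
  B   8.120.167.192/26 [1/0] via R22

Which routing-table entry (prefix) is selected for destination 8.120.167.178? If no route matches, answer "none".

Entries matching 8.120.167.178:
  8.0.0.0/8 (8.0.0.0 - 8.255.255.255)
  8.112.0.0/12 (8.112.0.0 - 8.127.255.255)
  8.120.0.0/14 (8.120.0.0 - 8.123.255.255)
Most specific is 8.120.0.0/14.

8.120.0.0/14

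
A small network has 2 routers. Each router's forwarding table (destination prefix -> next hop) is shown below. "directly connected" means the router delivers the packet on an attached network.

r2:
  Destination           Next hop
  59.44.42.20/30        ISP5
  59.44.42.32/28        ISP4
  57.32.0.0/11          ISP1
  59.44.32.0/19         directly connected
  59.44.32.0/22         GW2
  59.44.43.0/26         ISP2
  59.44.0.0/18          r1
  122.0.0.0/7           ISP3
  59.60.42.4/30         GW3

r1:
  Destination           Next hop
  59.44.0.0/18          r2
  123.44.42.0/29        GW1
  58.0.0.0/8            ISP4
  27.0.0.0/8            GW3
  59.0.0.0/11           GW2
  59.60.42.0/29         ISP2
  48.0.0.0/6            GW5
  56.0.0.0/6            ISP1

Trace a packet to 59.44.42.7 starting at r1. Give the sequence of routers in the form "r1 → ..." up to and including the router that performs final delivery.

r1 → r2

At r1: longest match for 59.44.42.7 is 59.44.0.0/18 -> r2
At r2: longest match for 59.44.42.7 is 59.44.32.0/19 -> directly connected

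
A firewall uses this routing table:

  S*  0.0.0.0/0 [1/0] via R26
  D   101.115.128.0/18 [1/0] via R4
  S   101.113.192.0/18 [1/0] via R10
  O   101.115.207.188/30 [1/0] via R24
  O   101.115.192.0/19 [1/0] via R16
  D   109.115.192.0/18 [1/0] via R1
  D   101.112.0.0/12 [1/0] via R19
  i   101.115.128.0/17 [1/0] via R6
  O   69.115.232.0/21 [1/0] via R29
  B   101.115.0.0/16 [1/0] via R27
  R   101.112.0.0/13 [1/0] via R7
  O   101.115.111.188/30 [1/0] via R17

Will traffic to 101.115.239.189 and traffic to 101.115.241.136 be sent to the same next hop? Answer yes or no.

101.115.239.189: longest match 101.115.128.0/17 -> R6
101.115.241.136: longest match 101.115.128.0/17 -> R6

yes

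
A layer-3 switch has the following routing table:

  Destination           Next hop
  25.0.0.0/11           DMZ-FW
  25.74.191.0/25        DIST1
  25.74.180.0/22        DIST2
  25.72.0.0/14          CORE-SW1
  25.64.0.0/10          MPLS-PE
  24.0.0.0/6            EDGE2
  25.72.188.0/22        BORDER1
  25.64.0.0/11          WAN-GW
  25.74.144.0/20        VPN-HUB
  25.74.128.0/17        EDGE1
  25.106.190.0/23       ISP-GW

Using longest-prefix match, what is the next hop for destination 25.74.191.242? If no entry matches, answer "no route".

Routes whose prefix contains 25.74.191.242:
  24.0.0.0/6 (24.0.0.0 - 27.255.255.255) -> EDGE2
  25.64.0.0/10 (25.64.0.0 - 25.127.255.255) -> MPLS-PE
  25.64.0.0/11 (25.64.0.0 - 25.95.255.255) -> WAN-GW
  25.72.0.0/14 (25.72.0.0 - 25.75.255.255) -> CORE-SW1
  25.74.128.0/17 (25.74.128.0 - 25.74.255.255) -> EDGE1
More-specific entries that do NOT match:
  25.74.191.0/25 (25.74.191.0 - 25.74.191.127) does not contain 25.74.191.242
  25.106.190.0/23 (25.106.190.0 - 25.106.191.255) does not contain 25.74.191.242
  25.74.180.0/22 (25.74.180.0 - 25.74.183.255) does not contain 25.74.191.242
  25.72.188.0/22 (25.72.188.0 - 25.72.191.255) does not contain 25.74.191.242
  25.74.144.0/20 (25.74.144.0 - 25.74.159.255) does not contain 25.74.191.242
Longest matching prefix is /17 -> next hop EDGE1.

EDGE1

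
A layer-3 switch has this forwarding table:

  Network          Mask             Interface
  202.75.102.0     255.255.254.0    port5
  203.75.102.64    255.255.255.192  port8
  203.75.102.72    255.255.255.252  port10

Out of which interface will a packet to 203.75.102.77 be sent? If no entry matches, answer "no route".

Routes whose prefix contains 203.75.102.77:
  203.75.102.64/26 (203.75.102.64 - 203.75.102.127) -> port8
More-specific entries that do NOT match:
  203.75.102.72/30 (203.75.102.72 - 203.75.102.75) does not contain 203.75.102.77
Longest matching prefix is /26 -> interface port8.

port8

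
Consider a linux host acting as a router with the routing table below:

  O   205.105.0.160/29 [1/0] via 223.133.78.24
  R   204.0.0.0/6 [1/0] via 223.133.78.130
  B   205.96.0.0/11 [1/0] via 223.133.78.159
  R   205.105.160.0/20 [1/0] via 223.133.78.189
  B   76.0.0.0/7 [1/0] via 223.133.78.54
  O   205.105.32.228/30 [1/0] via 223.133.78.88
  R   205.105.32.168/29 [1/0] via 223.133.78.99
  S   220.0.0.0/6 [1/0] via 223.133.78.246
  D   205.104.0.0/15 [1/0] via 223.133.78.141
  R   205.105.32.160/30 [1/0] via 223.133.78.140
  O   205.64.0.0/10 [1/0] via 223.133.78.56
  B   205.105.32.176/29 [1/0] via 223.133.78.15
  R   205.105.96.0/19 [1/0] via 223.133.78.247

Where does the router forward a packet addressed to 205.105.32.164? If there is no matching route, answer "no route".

Routes whose prefix contains 205.105.32.164:
  204.0.0.0/6 (204.0.0.0 - 207.255.255.255) -> 223.133.78.130
  205.64.0.0/10 (205.64.0.0 - 205.127.255.255) -> 223.133.78.56
  205.96.0.0/11 (205.96.0.0 - 205.127.255.255) -> 223.133.78.159
  205.104.0.0/15 (205.104.0.0 - 205.105.255.255) -> 223.133.78.141
More-specific entries that do NOT match:
  205.105.32.228/30 (205.105.32.228 - 205.105.32.231) does not contain 205.105.32.164
  205.105.32.160/30 (205.105.32.160 - 205.105.32.163) does not contain 205.105.32.164
  205.105.0.160/29 (205.105.0.160 - 205.105.0.167) does not contain 205.105.32.164
  205.105.32.168/29 (205.105.32.168 - 205.105.32.175) does not contain 205.105.32.164
  205.105.32.176/29 (205.105.32.176 - 205.105.32.183) does not contain 205.105.32.164
  205.105.160.0/20 (205.105.160.0 - 205.105.175.255) does not contain 205.105.32.164
  205.105.96.0/19 (205.105.96.0 - 205.105.127.255) does not contain 205.105.32.164
Longest matching prefix is /15 -> next hop 223.133.78.141.

223.133.78.141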